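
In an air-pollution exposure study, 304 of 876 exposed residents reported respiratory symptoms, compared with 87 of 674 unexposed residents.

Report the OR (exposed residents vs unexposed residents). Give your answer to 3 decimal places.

odds, exposed residents = 304/572 = 0.5315
odds, unexposed residents = 87/587 = 0.1482
OR = 0.5315 / 0.1482 = 3.586

3.586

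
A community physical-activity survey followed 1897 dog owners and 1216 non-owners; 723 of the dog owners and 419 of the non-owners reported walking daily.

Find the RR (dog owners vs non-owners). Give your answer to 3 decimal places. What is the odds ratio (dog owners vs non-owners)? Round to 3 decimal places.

RR = 1.106; OR = 1.171

risk, dog owners = 723/1897 = 0.3811
risk, non-owners = 419/1216 = 0.3446
RR = 0.3811 / 0.3446 = 1.106
odds, dog owners = 723/1174 = 0.6158
odds, non-owners = 419/797 = 0.5257
OR = 0.6158 / 0.5257 = 1.171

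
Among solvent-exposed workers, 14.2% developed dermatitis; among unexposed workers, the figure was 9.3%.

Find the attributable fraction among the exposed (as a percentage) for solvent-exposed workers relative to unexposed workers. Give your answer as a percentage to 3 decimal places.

AR% = (0.1420 − 0.0930) / 0.1420 = 0.3451 → 34.507%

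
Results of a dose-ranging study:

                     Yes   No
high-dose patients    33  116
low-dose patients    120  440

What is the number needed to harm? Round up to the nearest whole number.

NNH: 140

risk, high-dose patients = 33/149 = 0.221477
risk, low-dose patients = 120/560 = 0.214286
absolute risk difference = 0.007191
1 / 0.007191 = 139.063 → round up → 140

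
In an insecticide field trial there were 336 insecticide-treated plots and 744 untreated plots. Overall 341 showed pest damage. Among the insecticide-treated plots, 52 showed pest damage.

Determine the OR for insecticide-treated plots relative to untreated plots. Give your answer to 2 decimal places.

insecticide-treated plots without the outcome: 336 − 52 = 284
untreated plots with the outcome: 341 − 52 = 289
untreated plots without the outcome: 744 − 289 = 455
odds, insecticide-treated plots = 52/284 = 0.1831
odds, untreated plots = 289/455 = 0.6352
OR = 0.1831 / 0.6352 = 0.29

OR = 0.29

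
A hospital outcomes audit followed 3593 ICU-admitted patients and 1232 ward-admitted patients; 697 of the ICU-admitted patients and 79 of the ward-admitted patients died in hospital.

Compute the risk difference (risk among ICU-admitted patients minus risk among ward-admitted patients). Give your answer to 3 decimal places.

risk, ICU-admitted patients = 697/3593 = 0.1940
risk, ward-admitted patients = 79/1232 = 0.0641
risk difference = 0.1940 − 0.0641 = 0.130

RD ≈ 0.130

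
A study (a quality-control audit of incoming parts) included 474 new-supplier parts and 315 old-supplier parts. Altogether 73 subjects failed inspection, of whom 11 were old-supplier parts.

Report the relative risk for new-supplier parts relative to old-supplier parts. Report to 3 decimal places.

new-supplier parts with the outcome: 73 − 11 = 62
new-supplier parts without the outcome: 474 − 62 = 412
old-supplier parts without the outcome: 315 − 11 = 304
risk, new-supplier parts = 62/474 = 0.13080
risk, old-supplier parts = 11/315 = 0.03492
RR = 0.13080 / 0.03492 = 3.746

RR = 3.746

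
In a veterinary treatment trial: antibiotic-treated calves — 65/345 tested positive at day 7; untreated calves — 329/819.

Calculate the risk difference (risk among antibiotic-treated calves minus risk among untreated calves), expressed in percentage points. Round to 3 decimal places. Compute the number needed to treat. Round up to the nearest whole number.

risk, antibiotic-treated calves = 65/345 = 0.1884
risk, untreated calves = 329/819 = 0.4017
risk difference = 0.1884 − 0.4017 = -0.2133 → -21.330 percentage points
absolute risk difference = 0.213304
1 / 0.213304 = 4.688 → round up → 5

RD = -21.330; NNT = 5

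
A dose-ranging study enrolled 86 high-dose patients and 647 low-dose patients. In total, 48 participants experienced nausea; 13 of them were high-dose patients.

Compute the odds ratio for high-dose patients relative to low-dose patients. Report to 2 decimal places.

3.11

high-dose patients without the outcome: 86 − 13 = 73
low-dose patients with the outcome: 48 − 13 = 35
low-dose patients without the outcome: 647 − 35 = 612
OR = (13 × 612) / (73 × 35) = 7956/2555 ≈ 3.11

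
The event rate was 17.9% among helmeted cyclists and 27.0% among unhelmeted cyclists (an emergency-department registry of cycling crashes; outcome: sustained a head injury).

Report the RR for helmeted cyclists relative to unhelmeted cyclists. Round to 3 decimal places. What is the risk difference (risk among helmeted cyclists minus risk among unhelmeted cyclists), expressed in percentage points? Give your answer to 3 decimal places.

RR = 0.663; RD = -9.100

RR = 0.1790 / 0.2700 = 0.663
risk difference = 0.1790 − 0.2700 = -0.0910 → -9.100 percentage points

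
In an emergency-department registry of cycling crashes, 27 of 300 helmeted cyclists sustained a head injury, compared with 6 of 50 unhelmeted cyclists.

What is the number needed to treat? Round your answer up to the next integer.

risk, helmeted cyclists = 27/300 = 0.090000
risk, unhelmeted cyclists = 6/50 = 0.120000
absolute risk difference = 0.030000
1 / 0.030000 = 33.333 → round up → 34

NNT: 34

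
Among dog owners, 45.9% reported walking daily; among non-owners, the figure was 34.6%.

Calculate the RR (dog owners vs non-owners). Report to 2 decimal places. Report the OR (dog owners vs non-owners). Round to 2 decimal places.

RR = 0.4590 / 0.3460 = 1.33
odds, dog owners = 0.4590/0.5410 = 0.8484
odds, non-owners = 0.3460/0.6540 = 0.5291
OR = 0.8484 / 0.5291 = 1.60

RR = 1.33; OR = 1.60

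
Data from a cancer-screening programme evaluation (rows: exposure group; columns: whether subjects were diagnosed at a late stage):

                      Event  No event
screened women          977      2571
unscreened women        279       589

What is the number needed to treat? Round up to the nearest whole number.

risk, screened women = 977/3548 = 0.275366
risk, unscreened women = 279/868 = 0.321429
absolute risk difference = 0.046062
1 / 0.046062 = 21.710 → round up → 22

NNT: 22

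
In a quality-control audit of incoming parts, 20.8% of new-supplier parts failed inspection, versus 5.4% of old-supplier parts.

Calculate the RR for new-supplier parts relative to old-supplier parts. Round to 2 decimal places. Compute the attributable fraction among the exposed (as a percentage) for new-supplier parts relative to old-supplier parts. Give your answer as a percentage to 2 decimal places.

RR = 0.2080 / 0.0540 = 3.85
AR% = (0.2080 − 0.0540) / 0.2080 = 0.7404 → 74.04%

RR = 3.85; AR% = 74.04%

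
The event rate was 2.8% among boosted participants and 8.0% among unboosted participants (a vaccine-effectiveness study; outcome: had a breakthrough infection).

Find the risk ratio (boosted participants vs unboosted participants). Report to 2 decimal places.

RR = 0.02800 / 0.08000 = 0.35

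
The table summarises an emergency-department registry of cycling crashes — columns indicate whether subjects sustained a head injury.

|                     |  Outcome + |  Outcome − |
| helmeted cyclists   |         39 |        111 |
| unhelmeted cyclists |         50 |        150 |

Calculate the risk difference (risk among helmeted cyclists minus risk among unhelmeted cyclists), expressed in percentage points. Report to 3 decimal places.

1.000

risk, helmeted cyclists = 39/150 = 0.2600
risk, unhelmeted cyclists = 50/200 = 0.2500
risk difference = 0.2600 − 0.2500 = 0.0100 → 1.000 percentage points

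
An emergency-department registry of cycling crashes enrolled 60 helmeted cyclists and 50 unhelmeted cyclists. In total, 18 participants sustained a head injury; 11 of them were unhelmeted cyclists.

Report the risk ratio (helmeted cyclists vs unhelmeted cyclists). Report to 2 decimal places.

helmeted cyclists with the outcome: 18 − 11 = 7
helmeted cyclists without the outcome: 60 − 7 = 53
unhelmeted cyclists without the outcome: 50 − 11 = 39
risk, helmeted cyclists = 7/60 = 0.1167
risk, unhelmeted cyclists = 11/50 = 0.2200
RR = 0.1167 / 0.2200 = 0.53

0.53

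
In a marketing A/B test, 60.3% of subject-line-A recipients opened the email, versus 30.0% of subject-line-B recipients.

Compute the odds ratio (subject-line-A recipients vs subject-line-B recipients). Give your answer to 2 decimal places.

odds, subject-line-A recipients = 0.6030/0.3970 = 1.5189
odds, subject-line-B recipients = 0.3000/0.7000 = 0.4286
OR = 1.5189 / 0.4286 = 3.54

3.54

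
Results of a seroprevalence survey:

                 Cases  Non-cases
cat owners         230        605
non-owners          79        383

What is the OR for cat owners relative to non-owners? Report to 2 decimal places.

OR = (230 × 383) / (605 × 79) = 88090/47795 ≈ 1.84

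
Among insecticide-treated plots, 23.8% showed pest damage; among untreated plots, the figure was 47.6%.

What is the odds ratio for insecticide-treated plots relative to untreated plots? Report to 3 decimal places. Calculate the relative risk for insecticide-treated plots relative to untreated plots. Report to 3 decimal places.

odds, insecticide-treated plots = 0.2380/0.7620 = 0.3123
odds, untreated plots = 0.4760/0.5240 = 0.9084
OR = 0.3123 / 0.9084 = 0.344
RR = 0.2380 / 0.4760 = 0.500

OR = 0.344; RR = 0.500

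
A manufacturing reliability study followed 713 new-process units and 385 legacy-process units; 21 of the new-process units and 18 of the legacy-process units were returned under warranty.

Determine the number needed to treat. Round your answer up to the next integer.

risk, new-process units = 21/713 = 0.029453
risk, legacy-process units = 18/385 = 0.046753
absolute risk difference = 0.017300
1 / 0.017300 = 57.803 → round up → 58

NNT ≈ 58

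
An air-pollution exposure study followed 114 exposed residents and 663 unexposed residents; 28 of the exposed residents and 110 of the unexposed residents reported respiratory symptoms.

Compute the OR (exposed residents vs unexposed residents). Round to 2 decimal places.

1.64

odds, exposed residents = 28/86 = 0.3256
odds, unexposed residents = 110/553 = 0.1989
OR = 0.3256 / 0.1989 = 1.64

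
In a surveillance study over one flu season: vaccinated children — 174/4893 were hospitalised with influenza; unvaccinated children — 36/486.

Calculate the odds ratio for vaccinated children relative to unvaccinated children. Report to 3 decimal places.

OR = (174 × 450) / (4719 × 36) = 78300/169884 ≈ 0.461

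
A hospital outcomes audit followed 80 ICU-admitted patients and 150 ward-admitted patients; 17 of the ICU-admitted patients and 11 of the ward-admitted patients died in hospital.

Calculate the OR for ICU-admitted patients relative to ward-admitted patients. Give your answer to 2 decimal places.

OR = (17 × 139) / (63 × 11) = 2363/693 ≈ 3.41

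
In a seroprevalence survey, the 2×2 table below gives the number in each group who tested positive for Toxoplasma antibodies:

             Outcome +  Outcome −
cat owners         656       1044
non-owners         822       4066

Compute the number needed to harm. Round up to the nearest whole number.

risk, cat owners = 656/1700 = 0.385882
risk, non-owners = 822/4888 = 0.168167
absolute risk difference = 0.217715
1 / 0.217715 = 4.593 → round up → 5

5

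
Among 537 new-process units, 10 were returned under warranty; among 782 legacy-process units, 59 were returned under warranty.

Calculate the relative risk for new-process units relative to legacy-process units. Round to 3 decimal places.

risk, new-process units = 10/537 = 0.01862
risk, legacy-process units = 59/782 = 0.07545
RR = 0.01862 / 0.07545 = 0.247

0.247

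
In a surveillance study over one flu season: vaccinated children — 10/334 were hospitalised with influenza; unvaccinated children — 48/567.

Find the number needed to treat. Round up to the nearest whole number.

risk, vaccinated children = 10/334 = 0.029940
risk, unvaccinated children = 48/567 = 0.084656
absolute risk difference = 0.054716
1 / 0.054716 = 18.276 → round up → 19

NNT ≈ 19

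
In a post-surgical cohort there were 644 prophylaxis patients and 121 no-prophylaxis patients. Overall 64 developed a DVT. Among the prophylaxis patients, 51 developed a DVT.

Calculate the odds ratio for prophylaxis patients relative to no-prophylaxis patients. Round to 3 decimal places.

prophylaxis patients without the outcome: 644 − 51 = 593
no-prophylaxis patients with the outcome: 64 − 51 = 13
no-prophylaxis patients without the outcome: 121 − 13 = 108
odds, prophylaxis patients = 51/593 = 0.0860
odds, no-prophylaxis patients = 13/108 = 0.1204
OR = 0.0860 / 0.1204 = 0.714

OR ≈ 0.714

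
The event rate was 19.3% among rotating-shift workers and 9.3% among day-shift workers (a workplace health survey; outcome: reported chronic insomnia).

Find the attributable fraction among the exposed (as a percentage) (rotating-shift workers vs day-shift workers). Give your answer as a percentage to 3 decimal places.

AR% = (0.1930 − 0.0930) / 0.1930 = 0.5181 → 51.813%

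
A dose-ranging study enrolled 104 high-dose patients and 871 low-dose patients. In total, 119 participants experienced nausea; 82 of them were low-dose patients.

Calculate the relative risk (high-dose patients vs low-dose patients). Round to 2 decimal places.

3.78

high-dose patients with the outcome: 119 − 82 = 37
high-dose patients without the outcome: 104 − 37 = 67
low-dose patients without the outcome: 871 − 82 = 789
risk, high-dose patients = 37/104 = 0.3558
risk, low-dose patients = 82/871 = 0.0941
RR = 0.3558 / 0.0941 = 3.78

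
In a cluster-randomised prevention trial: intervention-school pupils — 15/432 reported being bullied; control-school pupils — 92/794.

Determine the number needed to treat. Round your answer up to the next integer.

NNT: 13

risk, intervention-school pupils = 15/432 = 0.034722
risk, control-school pupils = 92/794 = 0.115869
absolute risk difference = 0.081147
1 / 0.081147 = 12.323 → round up → 13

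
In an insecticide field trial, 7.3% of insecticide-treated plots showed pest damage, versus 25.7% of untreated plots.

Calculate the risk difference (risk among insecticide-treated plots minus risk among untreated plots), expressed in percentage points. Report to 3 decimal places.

RD = -18.400

risk difference = 0.0730 − 0.2570 = -0.1840 → -18.400 percentage points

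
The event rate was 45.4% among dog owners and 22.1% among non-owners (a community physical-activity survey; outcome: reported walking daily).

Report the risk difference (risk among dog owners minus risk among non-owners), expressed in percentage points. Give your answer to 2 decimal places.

RD ≈ 23.30

risk difference = 0.4540 − 0.2210 = 0.2330 → 23.30 percentage points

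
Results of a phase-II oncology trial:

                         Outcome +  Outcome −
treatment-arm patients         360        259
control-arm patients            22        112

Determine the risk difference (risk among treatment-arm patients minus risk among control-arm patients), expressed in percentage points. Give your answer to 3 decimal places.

risk, treatment-arm patients = 360/619 = 0.5816
risk, control-arm patients = 22/134 = 0.1642
risk difference = 0.5816 − 0.1642 = 0.4174 → 41.740 percentage points

RD ≈ 41.740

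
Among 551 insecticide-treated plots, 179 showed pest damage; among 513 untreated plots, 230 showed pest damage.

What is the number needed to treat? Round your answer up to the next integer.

risk, insecticide-treated plots = 179/551 = 0.324864
risk, untreated plots = 230/513 = 0.448343
absolute risk difference = 0.123479
1 / 0.123479 = 8.099 → round up → 9

NNT: 9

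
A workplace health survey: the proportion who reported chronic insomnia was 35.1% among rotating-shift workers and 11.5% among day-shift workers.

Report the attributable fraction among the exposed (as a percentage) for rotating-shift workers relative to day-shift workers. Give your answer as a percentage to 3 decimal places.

AR% = (0.3510 − 0.1150) / 0.3510 = 0.6724 → 67.236%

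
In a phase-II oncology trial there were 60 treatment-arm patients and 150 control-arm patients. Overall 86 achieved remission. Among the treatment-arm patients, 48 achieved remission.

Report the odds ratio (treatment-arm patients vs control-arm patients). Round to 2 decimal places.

treatment-arm patients without the outcome: 60 − 48 = 12
control-arm patients with the outcome: 86 − 48 = 38
control-arm patients without the outcome: 150 − 38 = 112
odds, treatment-arm patients = 48/12 = 4.0000
odds, control-arm patients = 38/112 = 0.3393
OR = 4.0000 / 0.3393 = 11.79

OR: 11.79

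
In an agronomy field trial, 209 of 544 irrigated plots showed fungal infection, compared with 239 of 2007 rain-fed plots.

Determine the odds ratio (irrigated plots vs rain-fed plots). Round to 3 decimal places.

OR = (209 × 1768) / (335 × 239) = 369512/80065 ≈ 4.615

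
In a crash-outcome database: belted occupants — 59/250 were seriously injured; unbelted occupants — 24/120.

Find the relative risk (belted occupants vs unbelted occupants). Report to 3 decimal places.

RR: 1.180

risk, belted occupants = 59/250 = 0.2360
risk, unbelted occupants = 24/120 = 0.2000
RR = 0.2360 / 0.2000 = 1.180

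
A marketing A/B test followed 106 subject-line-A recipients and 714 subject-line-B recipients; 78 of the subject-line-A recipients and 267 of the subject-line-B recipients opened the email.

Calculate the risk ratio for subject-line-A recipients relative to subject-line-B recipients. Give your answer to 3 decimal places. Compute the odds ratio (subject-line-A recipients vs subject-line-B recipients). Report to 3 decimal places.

RR = 1.968; OR = 4.664

risk, subject-line-A recipients = 78/106 = 0.7358
risk, subject-line-B recipients = 267/714 = 0.3739
RR = 0.7358 / 0.3739 = 1.968
odds, subject-line-A recipients = 78/28 = 2.7857
odds, subject-line-B recipients = 267/447 = 0.5973
OR = 2.7857 / 0.5973 = 4.664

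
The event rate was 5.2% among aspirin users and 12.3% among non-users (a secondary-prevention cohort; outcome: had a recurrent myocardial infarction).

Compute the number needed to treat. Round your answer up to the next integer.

15

absolute risk difference = 0.071000
1 / 0.071000 = 14.085 → round up → 15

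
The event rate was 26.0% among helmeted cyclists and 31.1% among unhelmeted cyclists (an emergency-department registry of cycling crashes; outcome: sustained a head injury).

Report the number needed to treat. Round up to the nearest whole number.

NNT: 20

absolute risk difference = 0.051000
1 / 0.051000 = 19.608 → round up → 20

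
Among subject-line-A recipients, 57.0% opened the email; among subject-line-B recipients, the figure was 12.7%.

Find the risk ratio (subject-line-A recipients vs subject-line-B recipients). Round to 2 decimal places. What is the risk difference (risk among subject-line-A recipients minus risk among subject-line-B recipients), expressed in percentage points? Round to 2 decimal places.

RR = 0.5700 / 0.1270 = 4.49
risk difference = 0.5700 − 0.1270 = 0.4430 → 44.30 percentage points

RR = 4.49; RD = 44.30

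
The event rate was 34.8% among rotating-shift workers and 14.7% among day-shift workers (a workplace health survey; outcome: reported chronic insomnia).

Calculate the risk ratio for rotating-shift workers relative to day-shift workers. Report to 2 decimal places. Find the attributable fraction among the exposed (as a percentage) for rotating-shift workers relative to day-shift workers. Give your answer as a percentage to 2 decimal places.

RR = 0.3480 / 0.1470 = 2.37
AR% = (0.3480 − 0.1470) / 0.3480 = 0.5776 → 57.76%

RR = 2.37; AR% = 57.76%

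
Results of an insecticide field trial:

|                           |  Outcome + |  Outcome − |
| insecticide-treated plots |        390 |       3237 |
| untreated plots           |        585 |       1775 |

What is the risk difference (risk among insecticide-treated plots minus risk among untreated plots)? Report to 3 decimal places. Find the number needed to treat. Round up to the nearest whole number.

RD = -0.140; NNT = 8

risk, insecticide-treated plots = 390/3627 = 0.1075
risk, untreated plots = 585/2360 = 0.2479
risk difference = 0.1075 − 0.2479 = -0.140
absolute risk difference = 0.140354
1 / 0.140354 = 7.125 → round up → 8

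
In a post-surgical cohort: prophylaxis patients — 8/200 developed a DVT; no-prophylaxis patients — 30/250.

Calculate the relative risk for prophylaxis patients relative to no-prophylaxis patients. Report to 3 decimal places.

risk, prophylaxis patients = 8/200 = 0.04000
risk, no-prophylaxis patients = 30/250 = 0.12000
RR = 0.04000 / 0.12000 = 0.333

0.333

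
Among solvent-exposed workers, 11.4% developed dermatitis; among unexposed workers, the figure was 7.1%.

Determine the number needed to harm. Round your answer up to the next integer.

absolute risk difference = 0.043000
1 / 0.043000 = 23.256 → round up → 24

24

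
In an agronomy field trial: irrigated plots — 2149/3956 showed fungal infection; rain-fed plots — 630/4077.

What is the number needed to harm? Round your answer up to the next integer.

NNH ≈ 3

risk, irrigated plots = 2149/3956 = 0.543225
risk, rain-fed plots = 630/4077 = 0.154525
absolute risk difference = 0.388700
1 / 0.388700 = 2.573 → round up → 3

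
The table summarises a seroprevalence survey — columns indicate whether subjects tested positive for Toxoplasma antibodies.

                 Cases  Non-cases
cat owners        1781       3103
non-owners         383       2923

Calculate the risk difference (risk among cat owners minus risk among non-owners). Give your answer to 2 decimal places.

risk, cat owners = 1781/4884 = 0.3647
risk, non-owners = 383/3306 = 0.1158
risk difference = 0.3647 − 0.1158 = 0.25

RD ≈ 0.25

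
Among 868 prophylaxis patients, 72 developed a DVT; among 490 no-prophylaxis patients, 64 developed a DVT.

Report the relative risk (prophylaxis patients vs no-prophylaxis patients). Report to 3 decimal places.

risk, prophylaxis patients = 72/868 = 0.0829
risk, no-prophylaxis patients = 64/490 = 0.1306
RR = 0.0829 / 0.1306 = 0.635

RR ≈ 0.635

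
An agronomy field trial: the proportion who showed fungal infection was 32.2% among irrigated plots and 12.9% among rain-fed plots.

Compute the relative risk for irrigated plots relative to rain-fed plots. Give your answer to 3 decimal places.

RR = 0.3220 / 0.1290 = 2.496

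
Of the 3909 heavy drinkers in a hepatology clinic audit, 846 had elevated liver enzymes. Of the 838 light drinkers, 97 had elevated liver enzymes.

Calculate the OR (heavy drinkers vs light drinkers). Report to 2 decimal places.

OR = (846 × 741) / (3063 × 97) = 626886/297111 ≈ 2.11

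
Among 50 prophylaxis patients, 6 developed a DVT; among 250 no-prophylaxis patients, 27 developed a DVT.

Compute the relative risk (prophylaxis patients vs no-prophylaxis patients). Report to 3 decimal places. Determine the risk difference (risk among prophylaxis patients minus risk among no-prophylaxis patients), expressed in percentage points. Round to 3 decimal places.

RR = 1.111; RD = 1.200

risk, prophylaxis patients = 6/50 = 0.1200
risk, no-prophylaxis patients = 27/250 = 0.1080
RR = 0.1200 / 0.1080 = 1.111
risk difference = 0.1200 − 0.1080 = 0.0120 → 1.200 percentage points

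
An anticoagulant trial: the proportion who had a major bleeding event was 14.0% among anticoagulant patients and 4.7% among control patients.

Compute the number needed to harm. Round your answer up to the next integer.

absolute risk difference = 0.093000
1 / 0.093000 = 10.753 → round up → 11

NNH ≈ 11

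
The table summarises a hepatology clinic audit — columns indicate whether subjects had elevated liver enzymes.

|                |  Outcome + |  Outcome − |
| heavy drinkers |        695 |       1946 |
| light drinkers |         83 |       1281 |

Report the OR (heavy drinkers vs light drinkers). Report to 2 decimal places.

odds, heavy drinkers = 695/1946 = 0.3571
odds, light drinkers = 83/1281 = 0.0648
OR = 0.3571 / 0.0648 = 5.51

OR: 5.51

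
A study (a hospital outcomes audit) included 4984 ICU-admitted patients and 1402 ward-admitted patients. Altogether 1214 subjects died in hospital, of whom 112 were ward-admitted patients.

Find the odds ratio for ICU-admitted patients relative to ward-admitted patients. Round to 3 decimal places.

OR ≈ 3.270

ICU-admitted patients with the outcome: 1214 − 112 = 1102
ICU-admitted patients without the outcome: 4984 − 1102 = 3882
ward-admitted patients without the outcome: 1402 − 112 = 1290
OR = (1102 × 1290) / (3882 × 112) = 1421580/434784 ≈ 3.270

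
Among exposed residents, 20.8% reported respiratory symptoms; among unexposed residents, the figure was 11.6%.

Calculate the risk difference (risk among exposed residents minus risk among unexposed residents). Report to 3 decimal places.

risk difference = 0.2080 − 0.1160 = 0.092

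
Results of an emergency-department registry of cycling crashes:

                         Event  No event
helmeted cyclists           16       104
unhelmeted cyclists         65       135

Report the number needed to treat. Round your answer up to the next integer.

6

risk, helmeted cyclists = 16/120 = 0.133333
risk, unhelmeted cyclists = 65/200 = 0.325000
absolute risk difference = 0.191667
1 / 0.191667 = 5.217 → round up → 6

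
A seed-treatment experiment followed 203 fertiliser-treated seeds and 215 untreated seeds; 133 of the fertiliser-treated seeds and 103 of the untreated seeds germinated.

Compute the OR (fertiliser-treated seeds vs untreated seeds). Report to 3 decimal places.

OR = (133 × 112) / (70 × 103) = 14896/7210 ≈ 2.066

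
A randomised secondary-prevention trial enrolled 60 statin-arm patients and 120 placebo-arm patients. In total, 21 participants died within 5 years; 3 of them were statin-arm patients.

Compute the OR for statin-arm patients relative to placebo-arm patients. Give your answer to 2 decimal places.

statin-arm patients without the outcome: 60 − 3 = 57
placebo-arm patients with the outcome: 21 − 3 = 18
placebo-arm patients without the outcome: 120 − 18 = 102
OR = (3 × 102) / (57 × 18) = 306/1026 ≈ 0.30

OR: 0.30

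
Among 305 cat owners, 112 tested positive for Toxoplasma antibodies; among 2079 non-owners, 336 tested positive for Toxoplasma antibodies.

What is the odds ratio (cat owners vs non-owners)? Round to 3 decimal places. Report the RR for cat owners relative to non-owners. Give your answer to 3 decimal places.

OR = (112 × 1743) / (193 × 336) = 195216/64848 ≈ 3.010
risk, cat owners = 112/305 = 0.3672
risk, non-owners = 336/2079 = 0.1616
RR = 0.3672 / 0.1616 = 2.272

OR = 3.010; RR = 2.272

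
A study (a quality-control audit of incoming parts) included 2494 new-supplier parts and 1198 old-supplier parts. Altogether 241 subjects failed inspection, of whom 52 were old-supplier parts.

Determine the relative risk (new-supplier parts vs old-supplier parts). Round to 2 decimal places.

RR: 1.75

new-supplier parts with the outcome: 241 − 52 = 189
new-supplier parts without the outcome: 2494 − 189 = 2305
old-supplier parts without the outcome: 1198 − 52 = 1146
risk, new-supplier parts = 189/2494 = 0.07578
risk, old-supplier parts = 52/1198 = 0.04341
RR = 0.07578 / 0.04341 = 1.75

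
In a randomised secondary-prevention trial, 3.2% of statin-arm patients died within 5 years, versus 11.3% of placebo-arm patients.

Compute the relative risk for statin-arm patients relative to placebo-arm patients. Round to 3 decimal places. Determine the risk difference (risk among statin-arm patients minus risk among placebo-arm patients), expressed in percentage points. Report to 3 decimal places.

RR = 0.283; RD = -8.100

RR = 0.03200 / 0.11300 = 0.283
risk difference = 0.03200 − 0.11300 = -0.08100 → -8.100 percentage points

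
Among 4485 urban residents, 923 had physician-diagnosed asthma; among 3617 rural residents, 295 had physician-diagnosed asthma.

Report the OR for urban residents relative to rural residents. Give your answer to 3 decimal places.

OR = (923 × 3322) / (3562 × 295) = 3066206/1050790 ≈ 2.918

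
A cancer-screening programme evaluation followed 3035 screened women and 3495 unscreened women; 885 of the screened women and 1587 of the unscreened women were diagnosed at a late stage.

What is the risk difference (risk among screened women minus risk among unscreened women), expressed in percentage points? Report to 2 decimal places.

risk, screened women = 885/3035 = 0.2916
risk, unscreened women = 1587/3495 = 0.4541
risk difference = 0.2916 − 0.4541 = -0.1625 → -16.25 percentage points

RD: -16.25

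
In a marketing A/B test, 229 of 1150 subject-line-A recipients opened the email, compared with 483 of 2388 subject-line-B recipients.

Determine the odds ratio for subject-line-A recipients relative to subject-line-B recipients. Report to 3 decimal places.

OR = (229 × 1905) / (921 × 483) = 436245/444843 ≈ 0.981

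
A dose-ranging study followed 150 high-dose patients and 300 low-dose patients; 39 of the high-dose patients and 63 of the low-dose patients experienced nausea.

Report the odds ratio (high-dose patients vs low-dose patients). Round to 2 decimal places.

odds, high-dose patients = 39/111 = 0.3514
odds, low-dose patients = 63/237 = 0.2658
OR = 0.3514 / 0.2658 = 1.32

OR = 1.32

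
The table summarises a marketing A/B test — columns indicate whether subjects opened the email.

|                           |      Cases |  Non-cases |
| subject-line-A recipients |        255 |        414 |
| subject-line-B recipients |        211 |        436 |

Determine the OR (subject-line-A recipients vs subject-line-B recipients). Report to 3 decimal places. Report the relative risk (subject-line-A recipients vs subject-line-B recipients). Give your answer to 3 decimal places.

OR = (255 × 436) / (414 × 211) = 111180/87354 ≈ 1.273
risk, subject-line-A recipients = 255/669 = 0.3812
risk, subject-line-B recipients = 211/647 = 0.3261
RR = 0.3812 / 0.3261 = 1.169

OR = 1.273; RR = 1.169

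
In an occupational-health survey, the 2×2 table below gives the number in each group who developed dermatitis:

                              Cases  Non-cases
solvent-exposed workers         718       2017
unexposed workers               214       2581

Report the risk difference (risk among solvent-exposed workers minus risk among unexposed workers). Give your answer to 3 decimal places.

risk, solvent-exposed workers = 718/2735 = 0.2625
risk, unexposed workers = 214/2795 = 0.0766
risk difference = 0.2625 − 0.0766 = 0.186

RD ≈ 0.186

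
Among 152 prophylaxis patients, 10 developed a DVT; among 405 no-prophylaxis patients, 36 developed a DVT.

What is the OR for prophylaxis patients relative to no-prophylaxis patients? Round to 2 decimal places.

odds, prophylaxis patients = 10/142 = 0.0704
odds, no-prophylaxis patients = 36/369 = 0.0976
OR = 0.0704 / 0.0976 = 0.72

OR ≈ 0.72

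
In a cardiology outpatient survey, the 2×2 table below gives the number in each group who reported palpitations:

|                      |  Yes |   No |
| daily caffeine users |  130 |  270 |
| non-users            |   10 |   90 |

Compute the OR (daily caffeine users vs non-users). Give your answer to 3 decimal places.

OR = (130 × 90) / (270 × 10) = 11700/2700 ≈ 4.333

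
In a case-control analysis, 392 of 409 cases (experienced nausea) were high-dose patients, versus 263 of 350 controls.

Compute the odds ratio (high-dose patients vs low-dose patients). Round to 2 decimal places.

OR: 7.63

odds, high-dose patients = 392/263 = 1.4905
odds, low-dose patients = 17/87 = 0.1954
OR = 1.4905 / 0.1954 = 7.63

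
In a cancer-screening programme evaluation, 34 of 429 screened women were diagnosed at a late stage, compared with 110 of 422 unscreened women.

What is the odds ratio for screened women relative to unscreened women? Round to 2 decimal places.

OR = (34 × 312) / (395 × 110) = 10608/43450 ≈ 0.24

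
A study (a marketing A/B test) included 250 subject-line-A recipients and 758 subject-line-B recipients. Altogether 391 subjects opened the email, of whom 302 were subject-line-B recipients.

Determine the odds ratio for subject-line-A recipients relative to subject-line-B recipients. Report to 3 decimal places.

subject-line-A recipients with the outcome: 391 − 302 = 89
subject-line-A recipients without the outcome: 250 − 89 = 161
subject-line-B recipients without the outcome: 758 − 302 = 456
OR = (89 × 456) / (161 × 302) = 40584/48622 ≈ 0.835

0.835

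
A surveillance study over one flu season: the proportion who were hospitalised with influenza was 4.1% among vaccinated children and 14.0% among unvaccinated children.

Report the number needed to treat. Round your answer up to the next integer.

absolute risk difference = 0.099000
1 / 0.099000 = 10.101 → round up → 11

11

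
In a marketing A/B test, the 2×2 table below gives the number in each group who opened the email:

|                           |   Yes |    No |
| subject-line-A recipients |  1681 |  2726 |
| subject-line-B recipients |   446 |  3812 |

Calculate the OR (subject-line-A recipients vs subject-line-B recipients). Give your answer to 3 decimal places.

odds, subject-line-A recipients = 1681/2726 = 0.6167
odds, subject-line-B recipients = 446/3812 = 0.1170
OR = 0.6167 / 0.1170 = 5.271

5.271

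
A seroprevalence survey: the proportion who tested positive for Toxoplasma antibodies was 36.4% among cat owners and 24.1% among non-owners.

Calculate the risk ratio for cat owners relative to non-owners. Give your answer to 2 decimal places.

RR = 0.3640 / 0.2410 = 1.51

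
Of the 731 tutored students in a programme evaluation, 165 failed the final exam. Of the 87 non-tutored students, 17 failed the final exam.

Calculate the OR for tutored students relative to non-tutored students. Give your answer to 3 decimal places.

1.200

odds, tutored students = 165/566 = 0.2915
odds, non-tutored students = 17/70 = 0.2429
OR = 0.2915 / 0.2429 = 1.200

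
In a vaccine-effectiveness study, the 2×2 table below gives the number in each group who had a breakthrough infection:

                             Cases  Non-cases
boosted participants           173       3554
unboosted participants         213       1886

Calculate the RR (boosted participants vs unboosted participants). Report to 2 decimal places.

risk, boosted participants = 173/3727 = 0.04642
risk, unboosted participants = 213/2099 = 0.10148
RR = 0.04642 / 0.10148 = 0.46

0.46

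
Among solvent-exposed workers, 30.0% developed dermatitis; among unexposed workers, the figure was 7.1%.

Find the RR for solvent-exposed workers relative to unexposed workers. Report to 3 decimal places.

RR = 0.3000 / 0.0710 = 4.225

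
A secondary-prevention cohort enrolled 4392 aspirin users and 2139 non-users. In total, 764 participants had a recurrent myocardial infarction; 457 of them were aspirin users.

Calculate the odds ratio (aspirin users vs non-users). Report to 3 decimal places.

0.693

aspirin users without the outcome: 4392 − 457 = 3935
non-users with the outcome: 764 − 457 = 307
non-users without the outcome: 2139 − 307 = 1832
odds, aspirin users = 457/3935 = 0.1161
odds, non-users = 307/1832 = 0.1676
OR = 0.1161 / 0.1676 = 0.693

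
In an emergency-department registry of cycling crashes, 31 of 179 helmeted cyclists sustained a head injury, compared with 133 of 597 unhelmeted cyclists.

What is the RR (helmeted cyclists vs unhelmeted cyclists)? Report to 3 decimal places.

risk, helmeted cyclists = 31/179 = 0.1732
risk, unhelmeted cyclists = 133/597 = 0.2228
RR = 0.1732 / 0.2228 = 0.777

RR: 0.777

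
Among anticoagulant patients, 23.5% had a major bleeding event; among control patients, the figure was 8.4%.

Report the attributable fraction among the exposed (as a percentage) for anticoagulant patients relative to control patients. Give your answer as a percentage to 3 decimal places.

AR% = (0.2350 − 0.0840) / 0.2350 = 0.6426 → 64.255%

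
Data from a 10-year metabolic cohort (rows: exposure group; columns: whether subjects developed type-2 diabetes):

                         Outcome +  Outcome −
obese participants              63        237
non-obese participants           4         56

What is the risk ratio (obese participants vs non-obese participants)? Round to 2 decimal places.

3.15

risk, obese participants = 63/300 = 0.2100
risk, non-obese participants = 4/60 = 0.0667
RR = 0.2100 / 0.0667 = 3.15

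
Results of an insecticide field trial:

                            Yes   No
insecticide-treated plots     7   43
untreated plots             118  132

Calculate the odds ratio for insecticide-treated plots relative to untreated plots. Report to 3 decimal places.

OR = (7 × 132) / (43 × 118) = 924/5074 ≈ 0.182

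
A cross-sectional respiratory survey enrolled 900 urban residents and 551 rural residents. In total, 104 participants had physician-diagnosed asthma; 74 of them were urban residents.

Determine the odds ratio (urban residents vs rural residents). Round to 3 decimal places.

1.556

urban residents without the outcome: 900 − 74 = 826
rural residents with the outcome: 104 − 74 = 30
rural residents without the outcome: 551 − 30 = 521
odds, urban residents = 74/826 = 0.0896
odds, rural residents = 30/521 = 0.0576
OR = 0.0896 / 0.0576 = 1.556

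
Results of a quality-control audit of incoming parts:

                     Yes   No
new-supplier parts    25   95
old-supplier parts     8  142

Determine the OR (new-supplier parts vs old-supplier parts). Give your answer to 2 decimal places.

odds, new-supplier parts = 25/95 = 0.2632
odds, old-supplier parts = 8/142 = 0.0563
OR = 0.2632 / 0.0563 = 4.67

OR: 4.67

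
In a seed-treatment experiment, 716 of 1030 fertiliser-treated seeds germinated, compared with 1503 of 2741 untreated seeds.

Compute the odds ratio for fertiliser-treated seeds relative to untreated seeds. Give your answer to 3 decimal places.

OR = (716 × 1238) / (314 × 1503) = 886408/471942 ≈ 1.878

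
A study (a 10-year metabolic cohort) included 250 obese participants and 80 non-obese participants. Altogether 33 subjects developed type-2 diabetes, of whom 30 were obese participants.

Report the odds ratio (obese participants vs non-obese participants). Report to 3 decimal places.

3.500

obese participants without the outcome: 250 − 30 = 220
non-obese participants with the outcome: 33 − 30 = 3
non-obese participants without the outcome: 80 − 3 = 77
odds, obese participants = 30/220 = 0.13636
odds, non-obese participants = 3/77 = 0.03896
OR = 0.13636 / 0.03896 = 3.500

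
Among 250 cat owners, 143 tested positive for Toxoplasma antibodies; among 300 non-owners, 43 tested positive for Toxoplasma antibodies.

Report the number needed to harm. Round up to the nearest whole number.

NNH: 3

risk, cat owners = 143/250 = 0.572000
risk, non-owners = 43/300 = 0.143333
absolute risk difference = 0.428667
1 / 0.428667 = 2.333 → round up → 3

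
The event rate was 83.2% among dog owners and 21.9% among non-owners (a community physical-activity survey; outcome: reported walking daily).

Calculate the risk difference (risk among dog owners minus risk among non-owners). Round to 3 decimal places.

risk difference = 0.8320 − 0.2190 = 0.613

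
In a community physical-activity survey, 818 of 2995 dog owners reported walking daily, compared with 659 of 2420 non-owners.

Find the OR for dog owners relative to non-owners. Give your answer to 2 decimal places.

OR: 1.00

odds, dog owners = 818/2177 = 0.3757
odds, non-owners = 659/1761 = 0.3742
OR = 0.3757 / 0.3742 = 1.00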